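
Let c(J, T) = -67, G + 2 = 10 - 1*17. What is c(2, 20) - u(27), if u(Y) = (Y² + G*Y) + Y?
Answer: -580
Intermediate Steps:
G = -9 (G = -2 + (10 - 1*17) = -2 + (10 - 17) = -2 - 7 = -9)
u(Y) = Y² - 8*Y (u(Y) = (Y² - 9*Y) + Y = Y² - 8*Y)
c(2, 20) - u(27) = -67 - 27*(-8 + 27) = -67 - 27*19 = -67 - 1*513 = -67 - 513 = -580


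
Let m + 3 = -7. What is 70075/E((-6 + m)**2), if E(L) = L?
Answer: 70075/256 ≈ 273.73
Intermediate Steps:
m = -10 (m = -3 - 7 = -10)
70075/E((-6 + m)**2) = 70075/((-6 - 10)**2) = 70075/((-16)**2) = 70075/256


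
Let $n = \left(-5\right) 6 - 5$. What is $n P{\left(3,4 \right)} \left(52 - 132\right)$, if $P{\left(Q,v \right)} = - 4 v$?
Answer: $-44800$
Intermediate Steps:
$n = -35$ ($n = -30 - 5 = -35$)
$n P{\left(3,4 \right)} \left(52 - 132\right) = - 35 \left(\left(-4\right) 4\right) \left(52 - 132\right) = \left(-35\right) \left(-16\right) \left(-80\right) = 560 \left(-80\right) = -44800$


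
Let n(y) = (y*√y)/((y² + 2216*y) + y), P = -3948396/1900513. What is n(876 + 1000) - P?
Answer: 3948396/1900513 + 2*√469/4093 ≈ 2.0881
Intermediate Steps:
P = -3948396/1900513 (P = -3948396*1/1900513 = -3948396/1900513 ≈ -2.0775)
n(y) = y^(3/2)/(y² + 2217*y)
n(876 + 1000) - P = √(876 + 1000)/(2217 + (876 + 1000)) - 1*(-3948396/1900513) = √1876/(2217 + 1876) + 3948396/1900513 = (2*√469)/4093 + 3948396/1900513 = (2*√469)*(1/4093) + 3948396/1900513 = 2*√469/4093 + 3948396/1900513 = 3948396/1900513 + 2*√469/4093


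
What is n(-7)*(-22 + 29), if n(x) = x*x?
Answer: 343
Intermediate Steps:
n(x) = x²
n(-7)*(-22 + 29) = (-7)²*(-22 + 29) = 49*7 = 343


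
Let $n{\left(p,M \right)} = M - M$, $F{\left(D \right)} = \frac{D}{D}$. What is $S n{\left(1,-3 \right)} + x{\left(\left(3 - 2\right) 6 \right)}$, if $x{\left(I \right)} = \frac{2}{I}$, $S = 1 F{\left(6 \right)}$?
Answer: $\frac{1}{3} \approx 0.33333$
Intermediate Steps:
$F{\left(D \right)} = 1$
$n{\left(p,M \right)} = 0$
$S = 1$ ($S = 1 \cdot 1 = 1$)
$S n{\left(1,-3 \right)} + x{\left(\left(3 - 2\right) 6 \right)} = 1 \cdot 0 + \frac{2}{\left(3 - 2\right) 6} = 0 + \frac{2}{1 \cdot 6} = 0 + \frac{2}{6} = 0 + 2 \cdot \frac{1}{6} = 0 + \frac{1}{3} = \frac{1}{3}$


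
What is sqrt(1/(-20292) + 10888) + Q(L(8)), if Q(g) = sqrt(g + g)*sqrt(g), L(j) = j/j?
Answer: sqrt(2) + sqrt(1120825043535)/10146 ≈ 105.76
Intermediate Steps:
L(j) = 1
Q(g) = g*sqrt(2) (Q(g) = sqrt(2*g)*sqrt(g) = (sqrt(2)*sqrt(g))*sqrt(g) = g*sqrt(2))
sqrt(1/(-20292) + 10888) + Q(L(8)) = sqrt(1/(-20292) + 10888) + 1*sqrt(2) = sqrt(-1/20292 + 10888) + sqrt(2) = sqrt(220939295/20292) + sqrt(2) = sqrt(1120825043535)/10146 + sqrt(2) = sqrt(2) + sqrt(1120825043535)/10146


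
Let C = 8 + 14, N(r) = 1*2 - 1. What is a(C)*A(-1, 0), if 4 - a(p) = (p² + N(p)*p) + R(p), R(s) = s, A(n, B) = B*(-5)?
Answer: 0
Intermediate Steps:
A(n, B) = -5*B
N(r) = 1 (N(r) = 2 - 1 = 1)
C = 22
a(p) = 4 - p² - 2*p (a(p) = 4 - ((p² + 1*p) + p) = 4 - ((p² + p) + p) = 4 - ((p + p²) + p) = 4 - (p² + 2*p) = 4 + (-p² - 2*p) = 4 - p² - 2*p)
a(C)*A(-1, 0) = (4 - 1*22² - 2*22)*(-5*0) = (4 - 1*484 - 44)*0 = (4 - 484 - 44)*0 = -524*0 = 0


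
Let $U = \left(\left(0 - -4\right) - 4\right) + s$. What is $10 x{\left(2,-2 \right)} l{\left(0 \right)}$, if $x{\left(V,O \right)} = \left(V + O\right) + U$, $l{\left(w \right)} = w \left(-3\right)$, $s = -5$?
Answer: $0$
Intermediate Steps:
$l{\left(w \right)} = - 3 w$
$U = -5$ ($U = \left(\left(0 - -4\right) - 4\right) - 5 = \left(\left(0 + 4\right) - 4\right) - 5 = \left(4 - 4\right) - 5 = 0 - 5 = -5$)
$x{\left(V,O \right)} = -5 + O + V$ ($x{\left(V,O \right)} = \left(V + O\right) - 5 = \left(O + V\right) - 5 = -5 + O + V$)
$10 x{\left(2,-2 \right)} l{\left(0 \right)} = 10 \left(-5 - 2 + 2\right) \left(\left(-3\right) 0\right) = 10 \left(-5\right) 0 = \left(-50\right) 0 = 0$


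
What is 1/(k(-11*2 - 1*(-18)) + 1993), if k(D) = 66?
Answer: 1/2059 ≈ 0.00048567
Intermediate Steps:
1/(k(-11*2 - 1*(-18)) + 1993) = 1/(66 + 1993) = 1/2059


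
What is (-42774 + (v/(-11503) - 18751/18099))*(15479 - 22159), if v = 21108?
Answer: 59490987321157640/208192797 ≈ 2.8575e+8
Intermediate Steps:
(-42774 + (v/(-11503) - 18751/18099))*(15479 - 22159) = (-42774 + (21108/(-11503) - 18751/18099))*(15479 - 22159) = (-42774 + (21108*(-1/11503) - 18751*1/18099))*(-6680) = (-42774 + (-21108/11503 - 18751/18099))*(-6680) = (-42774 - 597726445/208192797)*(-6680) = -8905836425323/208192797*(-6680) = 59490987321157640/208192797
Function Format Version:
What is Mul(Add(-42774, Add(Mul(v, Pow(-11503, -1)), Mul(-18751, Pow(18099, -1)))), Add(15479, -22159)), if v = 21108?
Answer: Rational(59490987321157640, 208192797) ≈ 2.8575e+8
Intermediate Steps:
Mul(Add(-42774, Add(Mul(v, Pow(-11503, -1)), Mul(-18751, Pow(18099, -1)))), Add(15479, -22159)) = Mul(Add(-42774, Add(Mul(21108, Pow(-11503, -1)), Mul(-18751, Pow(18099, -1)))), Add(15479, -22159)) = Mul(Add(-42774, Add(Mul(21108, Rational(-1, 11503)), Mul(-18751, Rational(1, 18099)))), -6680) = Mul(Add(-42774, Add(Rational(-21108, 11503), Rational(-18751, 18099))), -6680) = Mul(Add(-42774, Rational(-597726445, 208192797)), -6680) = Mul(Rational(-8905836425323, 208192797), -6680) = Rational(59490987321157640, 208192797)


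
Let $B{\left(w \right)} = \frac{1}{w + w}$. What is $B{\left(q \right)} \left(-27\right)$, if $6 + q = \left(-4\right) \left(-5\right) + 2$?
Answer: $- \frac{27}{32} \approx -0.84375$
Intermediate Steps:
$q = 16$ ($q = -6 + \left(\left(-4\right) \left(-5\right) + 2\right) = -6 + \left(20 + 2\right) = -6 + 22 = 16$)
$B{\left(w \right)} = \frac{1}{2 w}$
$B{\left(q \right)} \left(-27\right) = \frac{1}{2 \cdot 16} \left(-27\right) = \frac{1}{2} \cdot \frac{1}{16} \left(-27\right) = \frac{1}{32} \left(-27\right) = - \frac{27}{32}$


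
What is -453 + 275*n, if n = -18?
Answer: -5403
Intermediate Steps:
-453 + 275*n = -453 + 275*(-18) = -453 - 4950 = -5403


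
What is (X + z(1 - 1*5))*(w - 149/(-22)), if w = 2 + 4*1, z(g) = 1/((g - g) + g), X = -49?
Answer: -55357/88 ≈ -629.06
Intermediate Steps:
z(g) = 1/g (z(g) = 1/(0 + g) = 1/g)
w = 6 (w = 2 + 4 = 6)
(X + z(1 - 1*5))*(w - 149/(-22)) = (-49 + 1/(1 - 1*5))*(6 - 149/(-22)) = (-49 + 1/(1 - 5))*(6 - 149*(-1/22)) = (-49 + 1/(-4))*(6 + 149/22) = (-49 - ¼)*(281/22) = -197/4*281/22 = -55357/88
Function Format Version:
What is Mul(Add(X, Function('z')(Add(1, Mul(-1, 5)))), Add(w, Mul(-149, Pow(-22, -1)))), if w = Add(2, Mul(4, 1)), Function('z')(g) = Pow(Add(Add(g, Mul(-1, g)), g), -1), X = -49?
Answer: Rational(-55357, 88) ≈ -629.06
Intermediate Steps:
Function('z')(g) = Pow(g, -1) (Function('z')(g) = Pow(Add(0, g), -1) = Pow(g, -1))
w = 6 (w = Add(2, 4) = 6)
Mul(Add(X, Function('z')(Add(1, Mul(-1, 5)))), Add(w, Mul(-149, Pow(-22, -1)))) = Mul(Add(-49, Pow(Add(1, Mul(-1, 5)), -1)), Add(6, Mul(-149, Pow(-22, -1)))) = Mul(Add(-49, Pow(Add(1, -5), -1)), Add(6, Mul(-149, Rational(-1, 22)))) = Mul(Add(-49, Pow(-4, -1)), Add(6, Rational(149, 22))) = Mul(Add(-49, Rational(-1, 4)), Rational(281, 22)) = Mul(Rational(-197, 4), Rational(281, 22)) = Rational(-55357, 88)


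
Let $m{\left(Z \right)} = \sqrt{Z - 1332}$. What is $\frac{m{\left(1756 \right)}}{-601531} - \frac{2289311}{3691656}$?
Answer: $- \frac{2289311}{3691656} - \frac{2 \sqrt{106}}{601531} \approx -0.62017$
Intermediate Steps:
$m{\left(Z \right)} = \sqrt{-1332 + Z}$
$\frac{m{\left(1756 \right)}}{-601531} - \frac{2289311}{3691656} = \frac{\sqrt{-1332 + 1756}}{-601531} - \frac{2289311}{3691656} = \sqrt{424} \left(- \frac{1}{601531}\right) - \frac{2289311}{3691656} = 2 \sqrt{106} \left(- \frac{1}{601531}\right) - \frac{2289311}{3691656} = - \frac{2 \sqrt{106}}{601531} - \frac{2289311}{3691656} = - \frac{2289311}{3691656} - \frac{2 \sqrt{106}}{601531}$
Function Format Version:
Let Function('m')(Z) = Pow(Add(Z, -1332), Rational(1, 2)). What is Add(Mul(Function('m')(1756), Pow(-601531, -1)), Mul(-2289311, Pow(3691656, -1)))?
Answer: Add(Rational(-2289311, 3691656), Mul(Rational(-2, 601531), Pow(106, Rational(1, 2)))) ≈ -0.62017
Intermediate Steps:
Function('m')(Z) = Pow(Add(-1332, Z), Rational(1, 2))
Add(Mul(Function('m')(1756), Pow(-601531, -1)), Mul(-2289311, Pow(3691656, -1))) = Add(Mul(Pow(Add(-1332, 1756), Rational(1, 2)), Pow(-601531, -1)), Mul(-2289311, Pow(3691656, -1))) = Add(Mul(Pow(424, Rational(1, 2)), Rational(-1, 601531)), Mul(-2289311, Rational(1, 3691656))) = Add(Mul(Mul(2, Pow(106, Rational(1, 2))), Rational(-1, 601531)), Rational(-2289311, 3691656)) = Add(Mul(Rational(-2, 601531), Pow(106, Rational(1, 2))), Rational(-2289311, 3691656)) = Add(Rational(-2289311, 3691656), Mul(Rational(-2, 601531), Pow(106, Rational(1, 2))))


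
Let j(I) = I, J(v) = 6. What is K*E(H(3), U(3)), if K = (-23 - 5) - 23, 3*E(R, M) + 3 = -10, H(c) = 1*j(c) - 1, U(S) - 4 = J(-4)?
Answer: 221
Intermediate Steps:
U(S) = 10 (U(S) = 4 + 6 = 10)
H(c) = -1 + c (H(c) = 1*c - 1 = c - 1 = -1 + c)
E(R, M) = -13/3 (E(R, M) = -1 + (⅓)*(-10) = -1 - 10/3 = -13/3)
K = -51 (K = -28 - 23 = -51)
K*E(H(3), U(3)) = -51*(-13/3) = 221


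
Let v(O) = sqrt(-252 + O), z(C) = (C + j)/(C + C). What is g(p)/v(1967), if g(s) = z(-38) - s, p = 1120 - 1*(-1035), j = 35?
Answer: -163777*sqrt(35)/18620 ≈ -52.036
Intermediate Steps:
p = 2155 (p = 1120 + 1035 = 2155)
z(C) = (35 + C)/(2*C) (z(C) = (C + 35)/(C + C) = (35 + C)/((2*C)) = (35 + C)*(1/(2*C)) = (35 + C)/(2*C))
g(s) = 3/76 - s (g(s) = (1/2)*(35 - 38)/(-38) - s = (1/2)*(-1/38)*(-3) - s = 3/76 - s)
g(p)/v(1967) = (3/76 - 1*2155)/(sqrt(-252 + 1967)) = (3/76 - 2155)/(sqrt(1715)) = -163777*sqrt(35)/245/76 = -163777*sqrt(35)/18620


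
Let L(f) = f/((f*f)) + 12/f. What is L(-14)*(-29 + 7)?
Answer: 143/7 ≈ 20.429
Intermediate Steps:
L(f) = 13/f (L(f) = f/(f²) + 12/f = f/f² + 12/f = 1/f + 12/f = 13/f)
L(-14)*(-29 + 7) = (13/(-14))*(-29 + 7) = (13*(-1/14))*(-22) = -13/14*(-22) = 143/7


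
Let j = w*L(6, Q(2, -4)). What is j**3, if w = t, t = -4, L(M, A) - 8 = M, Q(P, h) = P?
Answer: -175616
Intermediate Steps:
L(M, A) = 8 + M
w = -4
j = -56 (j = -4*(8 + 6) = -4*14 = -56)
j**3 = (-56)**3 = -175616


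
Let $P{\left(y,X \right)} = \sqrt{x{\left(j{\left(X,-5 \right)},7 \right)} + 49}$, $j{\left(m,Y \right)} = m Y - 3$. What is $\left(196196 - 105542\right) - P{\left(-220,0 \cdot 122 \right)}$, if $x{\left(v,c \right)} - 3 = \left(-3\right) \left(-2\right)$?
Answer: $90654 - \sqrt{58} \approx 90646.0$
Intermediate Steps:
$j{\left(m,Y \right)} = -3 + Y m$ ($j{\left(m,Y \right)} = Y m - 3 = -3 + Y m$)
$x{\left(v,c \right)} = 9$ ($x{\left(v,c \right)} = 3 - -6 = 3 + 6 = 9$)
$P{\left(y,X \right)} = \sqrt{58}$ ($P{\left(y,X \right)} = \sqrt{9 + 49} = \sqrt{58}$)
$\left(196196 - 105542\right) - P{\left(-220,0 \cdot 122 \right)} = \left(196196 - 105542\right) - \sqrt{58} = 90654 - \sqrt{58}$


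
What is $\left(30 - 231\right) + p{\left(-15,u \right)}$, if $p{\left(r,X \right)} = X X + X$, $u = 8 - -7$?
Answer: $39$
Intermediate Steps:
$u = 15$ ($u = 8 + 7 = 15$)
$p{\left(r,X \right)} = X + X^{2}$ ($p{\left(r,X \right)} = X^{2} + X = X + X^{2}$)
$\left(30 - 231\right) + p{\left(-15,u \right)} = \left(30 - 231\right) + 15 \left(1 + 15\right) = -201 + 15 \cdot 16 = -201 + 240 = 39$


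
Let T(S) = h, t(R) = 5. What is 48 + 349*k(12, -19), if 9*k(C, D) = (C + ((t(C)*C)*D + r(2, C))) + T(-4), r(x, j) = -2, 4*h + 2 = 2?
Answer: -393938/9 ≈ -43771.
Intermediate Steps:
h = 0 (h = -½ + (¼)*2 = -½ + ½ = 0)
T(S) = 0
k(C, D) = -2/9 + C/9 + 5*C*D/9 (k(C, D) = ((C + ((5*C)*D - 2)) + 0)/9 = ((C + (5*C*D - 2)) + 0)/9 = ((C + (-2 + 5*C*D)) + 0)/9 = ((-2 + C + 5*C*D) + 0)/9 = (-2 + C + 5*C*D)/9 = -2/9 + C/9 + 5*C*D/9)
48 + 349*k(12, -19) = 48 + 349*(-2/9 + (⅑)*12 + (5/9)*12*(-19)) = 48 + 349*(-2/9 + 4/3 - 380/3) = 48 + 349*(-1130/9) = 48 - 394370/9 = -393938/9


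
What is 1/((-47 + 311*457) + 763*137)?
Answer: 1/246611 ≈ 4.0550e-6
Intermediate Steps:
1/((-47 + 311*457) + 763*137) = 1/((-47 + 142127) + 104531) = 1/(142080 + 104531) = 1/246611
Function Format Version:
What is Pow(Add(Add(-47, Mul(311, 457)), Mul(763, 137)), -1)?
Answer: Rational(1, 246611) ≈ 4.0550e-6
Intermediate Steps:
Pow(Add(Add(-47, Mul(311, 457)), Mul(763, 137)), -1) = Pow(Add(Add(-47, 142127), 104531), -1) = Pow(Add(142080, 104531), -1) = Pow(246611, -1) = Rational(1, 246611)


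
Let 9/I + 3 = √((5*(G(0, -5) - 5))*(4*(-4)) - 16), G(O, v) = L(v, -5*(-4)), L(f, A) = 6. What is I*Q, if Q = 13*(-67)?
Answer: 7839/35 + 10452*I*√6/35 ≈ 223.97 + 731.49*I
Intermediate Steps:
G(O, v) = 6
Q = -871
I = 9/(-3 + 4*I*√6) (I = 9/(-3 + √((5*(6 - 5))*(4*(-4)) - 16)) = 9/(-3 + √((5*1)*(-16) - 16)) = 9/(-3 + √(5*(-16) - 16)) = 9/(-3 + √(-80 - 16)) = 9/(-3 + √(-96)) = 9/(-3 + 4*I*√6) ≈ -0.25714 - 0.83982*I)
I*Q = (-9/35 - 12*I*√6/35)*(-871) = 7839/35 + 10452*I*√6/35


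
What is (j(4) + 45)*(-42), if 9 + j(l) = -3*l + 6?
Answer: -1260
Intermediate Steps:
j(l) = -3 - 3*l (j(l) = -9 + (-3*l + 6) = -9 + (6 - 3*l) = -3 - 3*l)
(j(4) + 45)*(-42) = ((-3 - 3*4) + 45)*(-42) = ((-3 - 12) + 45)*(-42) = (-15 + 45)*(-42) = 30*(-42) = -1260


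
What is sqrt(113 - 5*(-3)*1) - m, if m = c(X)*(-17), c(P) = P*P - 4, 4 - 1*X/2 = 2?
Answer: 204 + 8*sqrt(2) ≈ 215.31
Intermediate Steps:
X = 4 (X = 8 - 2*2 = 8 - 4 = 4)
c(P) = -4 + P**2 (c(P) = P**2 - 4 = -4 + P**2)
m = -204 (m = (-4 + 4**2)*(-17) = (-4 + 16)*(-17) = 12*(-17) = -204)
sqrt(113 - 5*(-3)*1) - m = sqrt(113 - 5*(-3)*1) - 1*(-204) = sqrt(113 + 15*1) + 204 = sqrt(113 + 15) + 204 = sqrt(128) + 204 = 8*sqrt(2) + 204 = 204 + 8*sqrt(2)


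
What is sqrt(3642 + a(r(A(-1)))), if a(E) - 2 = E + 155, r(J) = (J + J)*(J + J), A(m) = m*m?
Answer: sqrt(3803) ≈ 61.668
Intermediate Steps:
A(m) = m**2
r(J) = 4*J**2 (r(J) = (2*J)*(2*J) = 4*J**2)
a(E) = 157 + E (a(E) = 2 + (E + 155) = 2 + (155 + E) = 157 + E)
sqrt(3642 + a(r(A(-1)))) = sqrt(3642 + (157 + 4*((-1)**2)**2)) = sqrt(3642 + (157 + 4*1**2)) = sqrt(3642 + (157 + 4*1)) = sqrt(3642 + (157 + 4)) = sqrt(3642 + 161) = sqrt(3803)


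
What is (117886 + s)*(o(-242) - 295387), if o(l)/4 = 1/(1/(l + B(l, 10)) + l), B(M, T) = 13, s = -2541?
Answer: -1888203771243805/55419 ≈ -3.4071e+10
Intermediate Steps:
o(l) = 4/(l + 1/(13 + l)) (o(l) = 4/(1/(l + 13) + l) = 4/(1/(13 + l) + l) = 4/(l + 1/(13 + l)))
(117886 + s)*(o(-242) - 295387) = (117886 - 2541)*(4*(13 - 242)/(1 + (-242)**2 + 13*(-242)) - 295387) = 115345*(4*(-229)/(1 + 58564 - 3146) - 295387) = 115345*(4*(-229)/55419 - 295387) = 115345*(4*(1/55419)*(-229) - 295387) = 115345*(-916/55419 - 295387) = 115345*(-16370053069/55419) = -1888203771243805/55419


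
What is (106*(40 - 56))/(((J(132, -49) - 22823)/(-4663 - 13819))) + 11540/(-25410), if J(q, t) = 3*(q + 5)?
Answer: -19918676950/14237223 ≈ -1399.1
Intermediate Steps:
J(q, t) = 15 + 3*q (J(q, t) = 3*(5 + q) = 15 + 3*q)
(106*(40 - 56))/(((J(132, -49) - 22823)/(-4663 - 13819))) + 11540/(-25410) = (106*(40 - 56))/((((15 + 3*132) - 22823)/(-4663 - 13819))) + 11540/(-25410) = (106*(-16))/((((15 + 396) - 22823)/(-18482))) + 11540*(-1/25410) = -1696*(-18482/(411 - 22823)) - 1154/2541 = -1696/((-22412*(-1/18482))) - 1154/2541 = -1696/11206/9241 - 1154/2541 = -1696*9241/11206 - 1154/2541 = -7836368/5603 - 1154/2541 = -19918676950/14237223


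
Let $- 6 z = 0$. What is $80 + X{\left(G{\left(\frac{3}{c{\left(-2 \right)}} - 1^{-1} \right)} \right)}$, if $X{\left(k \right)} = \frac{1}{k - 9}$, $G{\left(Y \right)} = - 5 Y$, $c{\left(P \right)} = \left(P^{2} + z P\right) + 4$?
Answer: $\frac{3752}{47} \approx 79.83$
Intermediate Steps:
$z = 0$ ($z = \left(- \frac{1}{6}\right) 0 = 0$)
$c{\left(P \right)} = 4 + P^{2}$ ($c{\left(P \right)} = \left(P^{2} + 0 P\right) + 4 = \left(P^{2} + 0\right) + 4 = P^{2} + 4 = 4 + P^{2}$)
$X{\left(k \right)} = \frac{1}{-9 + k}$
$80 + X{\left(G{\left(\frac{3}{c{\left(-2 \right)}} - 1^{-1} \right)} \right)} = 80 + \frac{1}{-9 - 5 \left(\frac{3}{4 + \left(-2\right)^{2}} - 1^{-1}\right)} = 80 + \frac{1}{-9 - 5 \left(\frac{3}{4 + 4} - 1\right)} = 80 + \frac{1}{-9 - 5 \left(\frac{3}{8} - 1\right)} = 80 + \frac{1}{-9 - - \frac{25}{8}} = 80 + \frac{1}{-9 + \frac{25}{8}} = 80 + \frac{1}{- \frac{47}{8}} = 80 - \frac{8}{47} = \frac{3752}{47}$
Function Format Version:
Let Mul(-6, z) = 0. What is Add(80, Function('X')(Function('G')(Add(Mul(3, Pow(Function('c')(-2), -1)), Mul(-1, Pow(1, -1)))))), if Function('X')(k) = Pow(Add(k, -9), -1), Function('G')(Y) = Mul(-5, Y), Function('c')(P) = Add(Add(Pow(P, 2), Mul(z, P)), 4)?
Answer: Rational(3752, 47) ≈ 79.830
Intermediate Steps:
z = 0 (z = Mul(Rational(-1, 6), 0) = 0)
Function('c')(P) = Add(4, Pow(P, 2)) (Function('c')(P) = Add(Add(Pow(P, 2), Mul(0, P)), 4) = Add(Add(Pow(P, 2), 0), 4) = Add(Pow(P, 2), 4) = Add(4, Pow(P, 2)))
Function('X')(k) = Pow(Add(-9, k), -1)
Add(80, Function('X')(Function('G')(Add(Mul(3, Pow(Function('c')(-2), -1)), Mul(-1, Pow(1, -1)))))) = Add(80, Pow(Add(-9, Mul(-5, Add(Mul(3, Pow(Add(4, Pow(-2, 2)), -1)), Mul(-1, Pow(1, -1))))), -1)) = Add(80, Pow(Add(-9, Mul(-5, Add(Mul(3, Pow(Add(4, 4), -1)), Mul(-1, 1)))), -1)) = Add(80, Pow(Add(-9, Mul(-5, Add(Mul(3, Pow(8, -1)), -1))), -1)) = Add(80, Pow(Add(-9, Mul(-5, Add(Mul(3, Rational(1, 8)), -1))), -1)) = Add(80, Pow(Add(-9, Mul(-5, Add(Rational(3, 8), -1))), -1)) = Add(80, Pow(Add(-9, Mul(-5, Rational(-5, 8))), -1)) = Add(80, Pow(Add(-9, Rational(25, 8)), -1)) = Add(80, Pow(Rational(-47, 8), -1)) = Add(80, Rational(-8, 47)) = Rational(3752, 47)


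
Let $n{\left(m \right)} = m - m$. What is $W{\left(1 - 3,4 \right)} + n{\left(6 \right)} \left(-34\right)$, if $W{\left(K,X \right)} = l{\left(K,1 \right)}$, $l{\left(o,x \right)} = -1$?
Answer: $-1$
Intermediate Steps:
$W{\left(K,X \right)} = -1$
$n{\left(m \right)} = 0$
$W{\left(1 - 3,4 \right)} + n{\left(6 \right)} \left(-34\right) = -1 + 0 \left(-34\right) = -1 + 0 = -1$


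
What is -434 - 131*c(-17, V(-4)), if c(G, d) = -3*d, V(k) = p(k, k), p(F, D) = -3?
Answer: -1613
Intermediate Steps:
V(k) = -3
-434 - 131*c(-17, V(-4)) = -434 - (-393)*(-3) = -434 - 131*9 = -434 - 1179 = -1613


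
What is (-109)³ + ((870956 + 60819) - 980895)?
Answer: -1344149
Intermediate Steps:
(-109)³ + ((870956 + 60819) - 980895) = -1295029 + (931775 - 980895) = -1295029 - 49120 = -1344149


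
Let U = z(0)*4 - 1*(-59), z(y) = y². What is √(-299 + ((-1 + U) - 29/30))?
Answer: I*√217770/30 ≈ 15.555*I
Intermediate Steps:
U = 59 (U = 0²*4 - 1*(-59) = 0*4 + 59 = 0 + 59 = 59)
√(-299 + ((-1 + U) - 29/30)) = √(-299 + ((-1 + 59) - 29/30)) = √(-299 + (58 - 29*1/30)) = √(-299 + (58 - 29/30)) = √(-299 + 1711/30) = √(-7259/30) = I*√217770/30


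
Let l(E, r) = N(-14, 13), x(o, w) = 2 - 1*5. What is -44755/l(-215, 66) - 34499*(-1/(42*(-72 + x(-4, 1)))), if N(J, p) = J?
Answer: 5017688/1575 ≈ 3185.8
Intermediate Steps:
x(o, w) = -3 (x(o, w) = 2 - 5 = -3)
l(E, r) = -14
-44755/l(-215, 66) - 34499*(-1/(42*(-72 + x(-4, 1)))) = -44755/(-14) - 34499*(-1/(42*(-72 - 3))) = -44755*(-1/14) - 34499/((-42*(-75))) = 44755/14 - 34499/3150 = 5017688/1575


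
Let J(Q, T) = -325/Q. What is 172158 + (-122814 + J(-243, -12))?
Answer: 11990917/243 ≈ 49345.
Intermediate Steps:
172158 + (-122814 + J(-243, -12)) = 172158 + (-122814 - 325/(-243)) = 172158 + (-122814 - 325*(-1/243)) = 172158 + (-122814 + 325/243) = 172158 - 29843477/243 = 11990917/243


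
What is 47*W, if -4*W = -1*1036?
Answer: 12173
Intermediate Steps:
W = 259 (W = -(-1)*1036/4 = -1/4*(-1036) = 259)
47*W = 47*259 = 12173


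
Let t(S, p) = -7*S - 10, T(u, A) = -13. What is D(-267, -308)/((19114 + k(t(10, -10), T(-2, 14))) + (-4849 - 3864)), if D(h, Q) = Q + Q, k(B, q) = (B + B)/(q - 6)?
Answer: -11704/197779 ≈ -0.059177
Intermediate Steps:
t(S, p) = -10 - 7*S
k(B, q) = 2*B/(-6 + q) (k(B, q) = (2*B)/(-6 + q) = 2*B/(-6 + q))
D(h, Q) = 2*Q
D(-267, -308)/((19114 + k(t(10, -10), T(-2, 14))) + (-4849 - 3864)) = (2*(-308))/((19114 + 2*(-10 - 7*10)/(-6 - 13)) + (-4849 - 3864)) = -616/((19114 + 2*(-10 - 70)/(-19)) - 8713) = -616/((19114 + 2*(-80)*(-1/19)) - 8713) = -616/((19114 + 160/19) - 8713) = -616/(363326/19 - 8713) = -616/197779/19 = -616*19/197779 = -11704/197779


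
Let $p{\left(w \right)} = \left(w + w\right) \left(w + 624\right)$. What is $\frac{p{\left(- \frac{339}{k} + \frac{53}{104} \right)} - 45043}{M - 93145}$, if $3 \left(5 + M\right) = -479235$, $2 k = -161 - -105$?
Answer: $\frac{7679182111}{67015151840} \approx 0.11459$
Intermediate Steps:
$k = -28$ ($k = \frac{-161 - -105}{2} = \frac{-161 + 105}{2} = \frac{1}{2} \left(-56\right) = -28$)
$p{\left(w \right)} = 2 w \left(624 + w\right)$
$M = -159750$ ($M = -5 + \frac{1}{3} \left(-479235\right) = -5 - 159745 = -159750$)
$\frac{p{\left(- \frac{339}{k} + \frac{53}{104} \right)} - 45043}{M - 93145} = \frac{2 \left(- \frac{339}{-28} + \frac{53}{104}\right) \left(624 + \left(- \frac{339}{-28} + \frac{53}{104}\right)\right) - 45043}{-159750 - 93145} = \frac{2 \left(\left(-339\right) \left(- \frac{1}{28}\right) + 53 \cdot \frac{1}{104}\right) \left(624 + \left(\left(-339\right) \left(- \frac{1}{28}\right) + 53 \cdot \frac{1}{104}\right)\right) - 45043}{-252895} = \left(2 \left(\frac{339}{28} + \frac{53}{104}\right) \left(624 + \left(\frac{339}{28} + \frac{53}{104}\right)\right) - 45043\right) \left(- \frac{1}{252895}\right) = \left(2 \cdot \frac{9185}{728} \left(624 + \frac{9185}{728}\right) - 45043\right) \left(- \frac{1}{252895}\right) = \left(2 \cdot \frac{9185}{728} \cdot \frac{463457}{728} - 45043\right) \left(- \frac{1}{252895}\right) = \left(\frac{4256852545}{264992} - 45043\right) \left(- \frac{1}{252895}\right) = \left(- \frac{7679182111}{264992}\right) \left(- \frac{1}{252895}\right) = \frac{7679182111}{67015151840}$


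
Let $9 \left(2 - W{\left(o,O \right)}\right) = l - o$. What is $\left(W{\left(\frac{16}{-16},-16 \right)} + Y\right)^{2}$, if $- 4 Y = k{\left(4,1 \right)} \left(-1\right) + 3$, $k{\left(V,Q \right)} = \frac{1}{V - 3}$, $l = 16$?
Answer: $\frac{49}{324} \approx 0.15123$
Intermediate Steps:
$k{\left(V,Q \right)} = \frac{1}{-3 + V}$
$W{\left(o,O \right)} = \frac{2}{9} + \frac{o}{9}$ ($W{\left(o,O \right)} = 2 - \frac{16 - o}{9} = 2 + \left(- \frac{16}{9} + \frac{o}{9}\right) = \frac{2}{9} + \frac{o}{9}$)
$Y = - \frac{1}{2}$ ($Y = - \frac{\frac{1}{-3 + 4} \left(-1\right) + 3}{4} = - \frac{1^{-1} \left(-1\right) + 3}{4} = - \frac{1 \left(-1\right) + 3}{4} = - \frac{-1 + 3}{4} = \left(- \frac{1}{4}\right) 2 = - \frac{1}{2} \approx -0.5$)
$\left(W{\left(\frac{16}{-16},-16 \right)} + Y\right)^{2} = \left(\left(\frac{2}{9} + \frac{16 \frac{1}{-16}}{9}\right) - \frac{1}{2}\right)^{2} = \left(\left(\frac{2}{9} + \frac{16 \left(- \frac{1}{16}\right)}{9}\right) - \frac{1}{2}\right)^{2} = \left(\left(\frac{2}{9} + \frac{1}{9} \left(-1\right)\right) - \frac{1}{2}\right)^{2} = \left(\left(\frac{2}{9} - \frac{1}{9}\right) - \frac{1}{2}\right)^{2} = \left(\frac{1}{9} - \frac{1}{2}\right)^{2} = \left(- \frac{7}{18}\right)^{2} = \frac{49}{324}$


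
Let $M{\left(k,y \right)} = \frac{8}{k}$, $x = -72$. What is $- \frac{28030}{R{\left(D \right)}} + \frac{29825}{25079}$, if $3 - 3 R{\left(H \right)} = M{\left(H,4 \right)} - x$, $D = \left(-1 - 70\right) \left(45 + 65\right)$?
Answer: $\frac{8243263672375}{6757310839} \approx 1219.9$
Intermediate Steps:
$D = -7810$ ($D = \left(-71\right) 110 = -7810$)
$R{\left(H \right)} = -23 - \frac{8}{3 H}$ ($R{\left(H \right)} = 1 - \frac{\frac{8}{H} - -72}{3} = 1 - \frac{\frac{8}{H} + 72}{3} = 1 - \frac{72 + \frac{8}{H}}{3} = 1 - \left(24 + \frac{8}{3 H}\right) = -23 - \frac{8}{3 H}$)
$- \frac{28030}{R{\left(D \right)}} + \frac{29825}{25079} = - \frac{28030}{-23 - \frac{8}{3 \left(-7810\right)}} + \frac{29825}{25079} = - \frac{28030}{-23 - - \frac{4}{11715}} + 29825 \cdot \frac{1}{25079} = - \frac{28030}{-23 + \frac{4}{11715}} + \frac{29825}{25079} = - \frac{28030}{- \frac{269441}{11715}} + \frac{29825}{25079} = \left(-28030\right) \left(- \frac{11715}{269441}\right) + \frac{29825}{25079} = \frac{328371450}{269441} + \frac{29825}{25079} = \frac{8243263672375}{6757310839}$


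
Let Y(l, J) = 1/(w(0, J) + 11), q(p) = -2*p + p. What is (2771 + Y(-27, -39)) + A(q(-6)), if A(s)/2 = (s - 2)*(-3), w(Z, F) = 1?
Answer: 32965/12 ≈ 2747.1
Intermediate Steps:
q(p) = -p
A(s) = 12 - 6*s (A(s) = 2*((s - 2)*(-3)) = 2*((-2 + s)*(-3)) = 2*(6 - 3*s) = 12 - 6*s)
Y(l, J) = 1/12 (Y(l, J) = 1/(1 + 11) = 1/12)
(2771 + Y(-27, -39)) + A(q(-6)) = (2771 + 1/12) + (12 - (-6)*(-6)) = 33253/12 + (12 - 6*6) = 33253/12 + (12 - 36) = 33253/12 - 24 = 32965/12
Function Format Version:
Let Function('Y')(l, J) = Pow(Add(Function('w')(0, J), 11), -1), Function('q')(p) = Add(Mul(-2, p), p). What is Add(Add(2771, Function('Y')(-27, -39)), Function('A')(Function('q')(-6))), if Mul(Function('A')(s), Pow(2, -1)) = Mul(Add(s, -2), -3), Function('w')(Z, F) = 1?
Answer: Rational(32965, 12) ≈ 2747.1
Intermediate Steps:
Function('q')(p) = Mul(-1, p)
Function('A')(s) = Add(12, Mul(-6, s)) (Function('A')(s) = Mul(2, Mul(Add(s, -2), -3)) = Mul(2, Mul(Add(-2, s), -3)) = Mul(2, Add(6, Mul(-3, s))) = Add(12, Mul(-6, s)))
Function('Y')(l, J) = Rational(1, 12) (Function('Y')(l, J) = Pow(Add(1, 11), -1) = Pow(12, -1) = Rational(1, 12))
Add(Add(2771, Function('Y')(-27, -39)), Function('A')(Function('q')(-6))) = Add(Add(2771, Rational(1, 12)), Add(12, Mul(-6, Mul(-1, -6)))) = Add(Rational(33253, 12), Add(12, Mul(-6, 6))) = Add(Rational(33253, 12), Add(12, -36)) = Add(Rational(33253, 12), -24) = Rational(32965, 12)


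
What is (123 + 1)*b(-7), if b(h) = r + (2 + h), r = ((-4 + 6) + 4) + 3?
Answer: 496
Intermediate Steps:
r = 9 (r = (2 + 4) + 3 = 6 + 3 = 9)
b(h) = 11 + h (b(h) = 9 + (2 + h) = 11 + h)
(123 + 1)*b(-7) = (123 + 1)*(11 - 7) = 124*4 = 496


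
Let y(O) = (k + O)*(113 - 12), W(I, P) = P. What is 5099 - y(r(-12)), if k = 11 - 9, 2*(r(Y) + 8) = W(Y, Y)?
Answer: 6311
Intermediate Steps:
r(Y) = -8 + Y/2
k = 2
y(O) = 202 + 101*O (y(O) = (2 + O)*(113 - 12) = (2 + O)*101 = 202 + 101*O)
5099 - y(r(-12)) = 5099 - (202 + 101*(-8 + (1/2)*(-12))) = 5099 - (202 + 101*(-8 - 6)) = 5099 - (202 + 101*(-14)) = 5099 - (202 - 1414) = 5099 - 1*(-1212) = 5099 + 1212 = 6311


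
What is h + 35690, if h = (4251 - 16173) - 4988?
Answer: 18780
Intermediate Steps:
h = -16910 (h = -11922 - 4988 = -16910)
h + 35690 = -16910 + 35690 = 18780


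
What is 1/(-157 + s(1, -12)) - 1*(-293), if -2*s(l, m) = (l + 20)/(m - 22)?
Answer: 3121847/10655 ≈ 292.99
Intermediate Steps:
s(l, m) = -(20 + l)/(2*(-22 + m)) (s(l, m) = -(l + 20)/(2*(m - 22)) = -(20 + l)/(2*(-22 + m)))
1/(-157 + s(1, -12)) - 1*(-293) = 1/(-157 + (-20 - 1*1)/(2*(-22 - 12))) - 1*(-293) = 1/(-157 + (1/2)*(-20 - 1)/(-34)) + 293 = 1/(-157 + (1/2)*(-1/34)*(-21)) + 293 = 1/(-157 + 21/68) + 293 = 1/(-10655/68) + 293 = -68/10655 + 293 = 3121847/10655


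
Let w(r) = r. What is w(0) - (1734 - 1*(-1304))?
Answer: -3038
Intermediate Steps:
w(0) - (1734 - 1*(-1304)) = 0 - (1734 - 1*(-1304)) = 0 - (1734 + 1304) = 0 - 1*3038 = 0 - 3038 = -3038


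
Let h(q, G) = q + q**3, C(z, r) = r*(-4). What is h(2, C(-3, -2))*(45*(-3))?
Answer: -1350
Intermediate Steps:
C(z, r) = -4*r
h(2, C(-3, -2))*(45*(-3)) = (2 + 2**3)*(45*(-3)) = (2 + 8)*(-135) = 10*(-135) = -1350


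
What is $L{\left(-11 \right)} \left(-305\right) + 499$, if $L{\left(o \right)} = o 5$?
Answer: $17274$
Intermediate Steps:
$L{\left(o \right)} = 5 o$
$L{\left(-11 \right)} \left(-305\right) + 499 = 5 \left(-11\right) \left(-305\right) + 499 = \left(-55\right) \left(-305\right) + 499 = 16775 + 499 = 17274$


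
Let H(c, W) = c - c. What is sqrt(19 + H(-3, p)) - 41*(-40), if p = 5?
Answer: 1640 + sqrt(19) ≈ 1644.4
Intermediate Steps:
H(c, W) = 0
sqrt(19 + H(-3, p)) - 41*(-40) = sqrt(19 + 0) - 41*(-40) = sqrt(19) + 1640 = 1640 + sqrt(19)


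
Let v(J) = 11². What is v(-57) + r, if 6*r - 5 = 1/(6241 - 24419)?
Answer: 13288117/109068 ≈ 121.83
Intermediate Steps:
v(J) = 121
r = 90889/109068 (r = ⅚ + 1/(6*(6241 - 24419)) = ⅚ + (⅙)/(-18178) = ⅚ + (⅙)*(-1/18178) = ⅚ - 1/109068 = 90889/109068 ≈ 0.83332)
v(-57) + r = 121 + 90889/109068 = 13288117/109068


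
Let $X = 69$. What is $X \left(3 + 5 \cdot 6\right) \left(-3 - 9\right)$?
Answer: $-27324$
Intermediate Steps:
$X \left(3 + 5 \cdot 6\right) \left(-3 - 9\right) = 69 \left(3 + 5 \cdot 6\right) \left(-3 - 9\right) = 69 \left(3 + 30\right) \left(-12\right) = 69 \cdot 33 \left(-12\right) = 69 \left(-396\right) = -27324$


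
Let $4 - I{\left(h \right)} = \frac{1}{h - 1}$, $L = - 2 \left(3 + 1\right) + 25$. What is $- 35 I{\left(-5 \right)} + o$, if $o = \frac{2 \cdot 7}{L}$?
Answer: $- \frac{14791}{102} \approx -145.01$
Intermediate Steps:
$L = 17$ ($L = \left(-2\right) 4 + 25 = -8 + 25 = 17$)
$I{\left(h \right)} = 4 - \frac{1}{-1 + h}$ ($I{\left(h \right)} = 4 - \frac{1}{h - 1} = 4 - \frac{1}{-1 + h}$)
$o = \frac{14}{17}$ ($o = \frac{2 \cdot 7}{17} = 14 \cdot \frac{1}{17} = \frac{14}{17} \approx 0.82353$)
$- 35 I{\left(-5 \right)} + o = - 35 \frac{-5 + 4 \left(-5\right)}{-1 - 5} + \frac{14}{17} = - 35 \frac{-5 - 20}{-6} + \frac{14}{17} = - 35 \left(\left(- \frac{1}{6}\right) \left(-25\right)\right) + \frac{14}{17} = \left(-35\right) \frac{25}{6} + \frac{14}{17} = - \frac{875}{6} + \frac{14}{17} = - \frac{14791}{102}$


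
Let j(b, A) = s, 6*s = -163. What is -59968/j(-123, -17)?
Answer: 359808/163 ≈ 2207.4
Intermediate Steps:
s = -163/6 (s = (⅙)*(-163) = -163/6 ≈ -27.167)
j(b, A) = -163/6
-59968/j(-123, -17) = -59968/(-163/6) = -59968*(-6/163) = 359808/163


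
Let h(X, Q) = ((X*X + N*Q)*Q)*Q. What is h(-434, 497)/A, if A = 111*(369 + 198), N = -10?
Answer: 6471141782/8991 ≈ 7.1974e+5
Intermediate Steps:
h(X, Q) = Q²*(X² - 10*Q) (h(X, Q) = ((X*X - 10*Q)*Q)*Q = ((X² - 10*Q)*Q)*Q = (Q*(X² - 10*Q))*Q = Q²*(X² - 10*Q))
A = 62937 (A = 111*567 = 62937)
h(-434, 497)/A = (497²*((-434)² - 10*497))/62937 = (247009*(188356 - 4970))*(1/62937) = (247009*183386)*(1/62937) = 45297992474*(1/62937) = 6471141782/8991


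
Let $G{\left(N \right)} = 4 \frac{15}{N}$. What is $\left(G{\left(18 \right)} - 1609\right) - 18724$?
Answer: $- \frac{60989}{3} \approx -20330.0$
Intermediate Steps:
$G{\left(N \right)} = \frac{60}{N}$
$\left(G{\left(18 \right)} - 1609\right) - 18724 = \left(\frac{60}{18} - 1609\right) - 18724 = \left(60 \cdot \frac{1}{18} - 1609\right) - 18724 = \left(\frac{10}{3} - 1609\right) - 18724 = - \frac{4817}{3} - 18724 = - \frac{60989}{3}$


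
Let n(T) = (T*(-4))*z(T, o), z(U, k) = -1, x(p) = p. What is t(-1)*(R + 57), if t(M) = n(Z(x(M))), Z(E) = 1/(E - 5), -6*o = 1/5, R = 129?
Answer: -124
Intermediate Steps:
o = -1/30 (o = -1/(6*5) = -⅙*⅕ = -1/30 ≈ -0.033333)
Z(E) = 1/(-5 + E)
n(T) = 4*T (n(T) = (T*(-4))*(-1) = -4*T*(-1) = 4*T)
t(M) = 4/(-5 + M)
t(-1)*(R + 57) = (4/(-5 - 1))*(129 + 57) = (4/(-6))*186 = (4*(-⅙))*186 = -⅔*186 = -124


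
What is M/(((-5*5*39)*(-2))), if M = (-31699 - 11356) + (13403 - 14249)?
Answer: -3377/150 ≈ -22.513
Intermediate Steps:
M = -43901 (M = -43055 - 846 = -43901)
M/(((-5*5*39)*(-2))) = -43901/((-5*5*39)*(-2)) = -43901/(-25*39*(-2)) = -43901/((-975*(-2))) = -43901/1950 = -43901*1/1950 = -3377/150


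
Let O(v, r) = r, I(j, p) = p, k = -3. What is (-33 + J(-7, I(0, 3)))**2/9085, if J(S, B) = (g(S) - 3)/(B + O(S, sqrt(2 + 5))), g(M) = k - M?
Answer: 994/9085 + 63*sqrt(7)/18170 ≈ 0.11858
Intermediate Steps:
g(M) = -3 - M
J(S, B) = (-6 - S)/(B + sqrt(7)) (J(S, B) = ((-3 - S) - 3)/(B + sqrt(2 + 5)) = (-6 - S)/(B + sqrt(7)))
(-33 + J(-7, I(0, 3)))**2/9085 = (-33 + (-6 - 1*(-7))/(3 + sqrt(7)))**2/9085 = (-33 + (-6 + 7)/(3 + sqrt(7)))**2*(1/9085) = (-33 + 1/(3 + sqrt(7)))**2*(1/9085) = (-33 + 1/(3 + sqrt(7)))**2/9085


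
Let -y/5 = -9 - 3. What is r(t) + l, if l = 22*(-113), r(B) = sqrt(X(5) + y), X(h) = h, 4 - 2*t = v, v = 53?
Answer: -2486 + sqrt(65) ≈ -2477.9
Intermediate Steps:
t = -49/2 (t = 2 - 1/2*53 = 2 - 53/2 = -49/2 ≈ -24.500)
y = 60 (y = -5*(-9 - 3) = -5*(-12) = 60)
r(B) = sqrt(65) (r(B) = sqrt(5 + 60) = sqrt(65))
l = -2486
r(t) + l = sqrt(65) - 2486 = -2486 + sqrt(65)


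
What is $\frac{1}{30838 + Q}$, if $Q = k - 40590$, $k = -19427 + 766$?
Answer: $- \frac{1}{28413} \approx -3.5195 \cdot 10^{-5}$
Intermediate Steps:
$k = -18661$
$Q = -59251$ ($Q = -18661 - 40590 = -59251$)
$\frac{1}{30838 + Q} = \frac{1}{30838 - 59251} = \frac{1}{-28413} = - \frac{1}{28413}$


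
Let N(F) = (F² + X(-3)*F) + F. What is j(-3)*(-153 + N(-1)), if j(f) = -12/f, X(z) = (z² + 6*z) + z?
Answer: -564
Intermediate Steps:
X(z) = z² + 7*z
N(F) = F² - 11*F (N(F) = (F² + (-3*(7 - 3))*F) + F = (F² + (-3*4)*F) + F = (F² - 12*F) + F = F² - 11*F)
j(-3)*(-153 + N(-1)) = (-12/(-3))*(-153 - (-11 - 1)) = (-12*(-⅓))*(-153 - 1*(-12)) = 4*(-153 + 12) = 4*(-141) = -564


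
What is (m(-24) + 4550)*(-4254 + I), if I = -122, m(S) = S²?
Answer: -22431376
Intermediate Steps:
(m(-24) + 4550)*(-4254 + I) = ((-24)² + 4550)*(-4254 - 122) = (576 + 4550)*(-4376) = 5126*(-4376) = -22431376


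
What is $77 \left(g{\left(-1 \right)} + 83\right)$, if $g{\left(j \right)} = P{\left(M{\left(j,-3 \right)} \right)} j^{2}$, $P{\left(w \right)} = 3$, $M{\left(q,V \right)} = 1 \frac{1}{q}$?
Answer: $6622$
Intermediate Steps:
$M{\left(q,V \right)} = \frac{1}{q}$
$g{\left(j \right)} = 3 j^{2}$
$77 \left(g{\left(-1 \right)} + 83\right) = 77 \left(3 \left(-1\right)^{2} + 83\right) = 77 \left(3 \cdot 1 + 83\right) = 77 \left(3 + 83\right) = 77 \cdot 86 = 6622$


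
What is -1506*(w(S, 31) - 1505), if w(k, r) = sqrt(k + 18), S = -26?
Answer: 2266530 - 3012*I*sqrt(2) ≈ 2.2665e+6 - 4259.6*I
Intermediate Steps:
w(k, r) = sqrt(18 + k)
-1506*(w(S, 31) - 1505) = -1506*(sqrt(18 - 26) - 1505) = -1506*(sqrt(-8) - 1505) = -1506*(2*I*sqrt(2) - 1505) = -1506*(-1505 + 2*I*sqrt(2)) = 2266530 - 3012*I*sqrt(2)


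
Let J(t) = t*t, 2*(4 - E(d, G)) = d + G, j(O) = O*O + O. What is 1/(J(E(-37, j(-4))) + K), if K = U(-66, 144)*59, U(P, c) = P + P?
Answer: -4/30063 ≈ -0.00013305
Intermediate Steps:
j(O) = O + O² (j(O) = O² + O = O + O²)
E(d, G) = 4 - G/2 - d/2 (E(d, G) = 4 - (d + G)/2 = 4 - (G + d)/2 = 4 + (-G/2 - d/2) = 4 - G/2 - d/2)
J(t) = t²
U(P, c) = 2*P
K = -7788 (K = (2*(-66))*59 = -132*59 = -7788)
1/(J(E(-37, j(-4))) + K) = 1/((4 - (-2)*(1 - 4) - ½*(-37))² - 7788) = 1/((4 - (-2)*(-3) + 37/2)² - 7788) = 1/((4 - ½*12 + 37/2)² - 7788) = 1/((4 - 6 + 37/2)² - 7788) = 1/((33/2)² - 7788) = 1/(1089/4 - 7788) = 1/(-30063/4) = -4/30063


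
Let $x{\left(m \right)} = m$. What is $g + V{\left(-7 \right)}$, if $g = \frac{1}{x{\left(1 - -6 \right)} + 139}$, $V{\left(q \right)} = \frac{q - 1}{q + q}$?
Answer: $\frac{591}{1022} \approx 0.57828$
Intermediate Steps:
$V{\left(q \right)} = \frac{-1 + q}{2 q}$
$g = \frac{1}{146}$ ($g = \frac{1}{\left(1 - -6\right) + 139} = \frac{1}{\left(1 + 6\right) + 139} = \frac{1}{7 + 139} = \frac{1}{146} \approx 0.0068493$)
$g + V{\left(-7 \right)} = \frac{1}{146} + \frac{-1 - 7}{2 \left(-7\right)} = \frac{1}{146} + \frac{1}{2} \left(- \frac{1}{7}\right) \left(-8\right) = \frac{1}{146} + \frac{4}{7} = \frac{591}{1022}$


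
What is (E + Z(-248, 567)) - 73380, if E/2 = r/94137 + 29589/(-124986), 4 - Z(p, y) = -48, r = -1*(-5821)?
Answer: -143794536243545/1960967847 ≈ -73328.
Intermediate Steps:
r = 5821
Z(p, y) = 52 (Z(p, y) = 4 - 1*(-48) = 4 + 48 = 52)
E = -685958729/1960967847 (E = 2*(5821/94137 + 29589/(-124986)) = 2*(5821*(1/94137) + 29589*(-1/124986)) = 2*(5821/94137 - 9863/41662) = 2*(-685958729/3921935694) = -685958729/1960967847 ≈ -0.34981)
(E + Z(-248, 567)) - 73380 = (-685958729/1960967847 + 52) - 73380 = 101284369315/1960967847 - 73380 = -143794536243545/1960967847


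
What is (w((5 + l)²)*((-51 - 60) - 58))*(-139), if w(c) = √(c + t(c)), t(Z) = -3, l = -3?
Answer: 23491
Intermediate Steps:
w(c) = √(-3 + c) (w(c) = √(c - 3) = √(-3 + c))
(w((5 + l)²)*((-51 - 60) - 58))*(-139) = (√(-3 + (5 - 3)²)*((-51 - 60) - 58))*(-139) = (√(-3 + 2²)*(-111 - 58))*(-139) = (√(-3 + 4)*(-169))*(-139) = (√1*(-169))*(-139) = (1*(-169))*(-139) = -169*(-139) = 23491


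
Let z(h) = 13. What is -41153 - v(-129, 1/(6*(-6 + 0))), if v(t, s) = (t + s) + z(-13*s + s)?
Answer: -1477331/36 ≈ -41037.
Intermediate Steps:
v(t, s) = 13 + s + t (v(t, s) = (t + s) + 13 = (s + t) + 13 = 13 + s + t)
-41153 - v(-129, 1/(6*(-6 + 0))) = -41153 - (13 + 1/(6*(-6 + 0)) - 129) = -41153 - (13 + 1/(6*(-6)) - 129) = -41153 - (13 + 1/(-36) - 129) = -41153 - (13 - 1/36 - 129) = -41153 - 1*(-4177/36) = -41153 + 4177/36 = -1477331/36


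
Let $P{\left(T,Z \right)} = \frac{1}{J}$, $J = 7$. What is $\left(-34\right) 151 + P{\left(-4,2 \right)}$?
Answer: $- \frac{35937}{7} \approx -5133.9$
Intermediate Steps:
$P{\left(T,Z \right)} = \frac{1}{7}$
$\left(-34\right) 151 + P{\left(-4,2 \right)} = \left(-34\right) 151 + \frac{1}{7} = -5134 + \frac{1}{7} = - \frac{35937}{7}$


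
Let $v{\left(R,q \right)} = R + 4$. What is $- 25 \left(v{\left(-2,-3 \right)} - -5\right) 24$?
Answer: $-4200$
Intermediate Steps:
$v{\left(R,q \right)} = 4 + R$
$- 25 \left(v{\left(-2,-3 \right)} - -5\right) 24 = - 25 \left(\left(4 - 2\right) - -5\right) 24 = - 25 \left(2 + 5\right) 24 = \left(-25\right) 7 \cdot 24 = \left(-175\right) 24 = -4200$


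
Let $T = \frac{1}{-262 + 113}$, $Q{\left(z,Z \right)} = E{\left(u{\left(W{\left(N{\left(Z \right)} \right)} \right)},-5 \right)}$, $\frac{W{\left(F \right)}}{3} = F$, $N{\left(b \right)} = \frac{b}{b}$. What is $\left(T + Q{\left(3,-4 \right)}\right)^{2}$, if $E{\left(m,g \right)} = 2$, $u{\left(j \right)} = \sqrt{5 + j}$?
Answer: $\frac{88209}{22201} \approx 3.9732$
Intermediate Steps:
$N{\left(b \right)} = 1$
$W{\left(F \right)} = 3 F$
$Q{\left(z,Z \right)} = 2$
$T = - \frac{1}{149}$ ($T = \frac{1}{-149} = - \frac{1}{149} \approx -0.0067114$)
$\left(T + Q{\left(3,-4 \right)}\right)^{2} = \left(- \frac{1}{149} + 2\right)^{2} = \left(\frac{297}{149}\right)^{2} = \frac{88209}{22201}$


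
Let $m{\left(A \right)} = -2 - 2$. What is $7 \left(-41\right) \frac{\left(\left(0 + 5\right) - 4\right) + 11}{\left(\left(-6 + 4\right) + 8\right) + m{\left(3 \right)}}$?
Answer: $-1722$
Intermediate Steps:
$m{\left(A \right)} = -4$ ($m{\left(A \right)} = -2 - 2 = -4$)
$7 \left(-41\right) \frac{\left(\left(0 + 5\right) - 4\right) + 11}{\left(\left(-6 + 4\right) + 8\right) + m{\left(3 \right)}} = 7 \left(-41\right) \frac{\left(\left(0 + 5\right) - 4\right) + 11}{\left(\left(-6 + 4\right) + 8\right) - 4} = - 287 \frac{\left(5 - 4\right) + 11}{\left(-2 + 8\right) - 4} = - 287 \frac{1 + 11}{6 - 4} = - 287 \cdot \frac{12}{2} = - 287 \cdot 12 \cdot \frac{1}{2} = \left(-287\right) 6 = -1722$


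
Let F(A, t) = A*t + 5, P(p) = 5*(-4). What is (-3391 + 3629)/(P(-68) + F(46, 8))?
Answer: 238/353 ≈ 0.67422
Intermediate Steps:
P(p) = -20
F(A, t) = 5 + A*t
(-3391 + 3629)/(P(-68) + F(46, 8)) = (-3391 + 3629)/(-20 + (5 + 46*8)) = 238/(-20 + (5 + 368)) = 238/(-20 + 373) = 238/353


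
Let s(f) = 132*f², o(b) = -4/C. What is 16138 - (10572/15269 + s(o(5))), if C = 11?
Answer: 2707474402/167959 ≈ 16120.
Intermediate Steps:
o(b) = -4/11
16138 - (10572/15269 + s(o(5))) = 16138 - (10572/15269 + 132*(-4/11)²) = 16138 - (10572*(1/15269) + 132*(16/121)) = 16138 - (10572/15269 + 192/11) = 16138 - 1*3047940/167959 = 16138 - 3047940/167959 = 2707474402/167959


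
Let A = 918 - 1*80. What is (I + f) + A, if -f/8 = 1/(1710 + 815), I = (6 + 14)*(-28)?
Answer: 701942/2525 ≈ 278.00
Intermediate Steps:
A = 838 (A = 918 - 80 = 838)
I = -560 (I = 20*(-28) = -560)
f = -8/2525 (f = -8/(1710 + 815) = -8/2525 ≈ -0.0031683)
(I + f) + A = (-560 - 8/2525) + 838 = -1414008/2525 + 838 = 701942/2525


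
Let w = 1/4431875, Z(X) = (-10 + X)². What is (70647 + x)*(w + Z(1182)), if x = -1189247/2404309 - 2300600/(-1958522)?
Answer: 144654294543158539084088024448/1490658646320273125 ≈ 9.7040e+10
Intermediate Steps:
x = 1601093436233/2354446035649 (x = -1189247*1/2404309 - 2300600*(-1/1958522) = -1189247/2404309 + 1150300/979261 = 1601093436233/2354446035649 ≈ 0.68003)
w = 1/4431875 ≈ 2.2564e-7
(70647 + x)*(w + Z(1182)) = (70647 + 1601093436233/2354446035649)*(1/4431875 + (-10 + 1182)²) = 166336150173931136*(1/4431875 + 1172²)/2354446035649 = 166336150173931136*(1/4431875 + 1373584)/2354446035649 = (166336150173931136/2354446035649)*(6087552590001/4431875) = 144654294543158539084088024448/1490658646320273125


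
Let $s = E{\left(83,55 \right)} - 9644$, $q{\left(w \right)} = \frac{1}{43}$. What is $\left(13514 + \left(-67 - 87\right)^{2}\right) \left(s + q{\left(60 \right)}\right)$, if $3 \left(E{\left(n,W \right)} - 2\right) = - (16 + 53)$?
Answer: $- \frac{15472564620}{43} \approx -3.5983 \cdot 10^{8}$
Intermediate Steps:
$q{\left(w \right)} = \frac{1}{43}$
$E{\left(n,W \right)} = -21$ ($E{\left(n,W \right)} = 2 + \frac{\left(-1\right) \left(16 + 53\right)}{3} = 2 + \frac{\left(-1\right) 69}{3} = 2 + \frac{1}{3} \left(-69\right) = 2 - 23 = -21$)
$s = -9665$ ($s = -21 - 9644 = -9665$)
$\left(13514 + \left(-67 - 87\right)^{2}\right) \left(s + q{\left(60 \right)}\right) = \left(13514 + \left(-67 - 87\right)^{2}\right) \left(-9665 + \frac{1}{43}\right) = \left(13514 + \left(-154\right)^{2}\right) \left(- \frac{415594}{43}\right) = \left(13514 + 23716\right) \left(- \frac{415594}{43}\right) = 37230 \left(- \frac{415594}{43}\right) = - \frac{15472564620}{43}$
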